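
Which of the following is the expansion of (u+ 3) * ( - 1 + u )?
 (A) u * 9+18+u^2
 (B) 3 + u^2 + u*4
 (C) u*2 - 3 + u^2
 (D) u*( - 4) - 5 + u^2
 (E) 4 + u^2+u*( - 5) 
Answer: C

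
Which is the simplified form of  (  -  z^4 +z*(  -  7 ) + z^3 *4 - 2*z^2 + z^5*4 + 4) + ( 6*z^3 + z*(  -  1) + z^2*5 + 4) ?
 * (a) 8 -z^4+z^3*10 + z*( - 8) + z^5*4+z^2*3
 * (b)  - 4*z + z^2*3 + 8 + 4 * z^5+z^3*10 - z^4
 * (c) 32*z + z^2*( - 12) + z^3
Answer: a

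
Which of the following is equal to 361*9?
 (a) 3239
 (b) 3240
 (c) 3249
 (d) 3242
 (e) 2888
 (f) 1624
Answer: c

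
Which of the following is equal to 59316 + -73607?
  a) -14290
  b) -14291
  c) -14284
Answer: b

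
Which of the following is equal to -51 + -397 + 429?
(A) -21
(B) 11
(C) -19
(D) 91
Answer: C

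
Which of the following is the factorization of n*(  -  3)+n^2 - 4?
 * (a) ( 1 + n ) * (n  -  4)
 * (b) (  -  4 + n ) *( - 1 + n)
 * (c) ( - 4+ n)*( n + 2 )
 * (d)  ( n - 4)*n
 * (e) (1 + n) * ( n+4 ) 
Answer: a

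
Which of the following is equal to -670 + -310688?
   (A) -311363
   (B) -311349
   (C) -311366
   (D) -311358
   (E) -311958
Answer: D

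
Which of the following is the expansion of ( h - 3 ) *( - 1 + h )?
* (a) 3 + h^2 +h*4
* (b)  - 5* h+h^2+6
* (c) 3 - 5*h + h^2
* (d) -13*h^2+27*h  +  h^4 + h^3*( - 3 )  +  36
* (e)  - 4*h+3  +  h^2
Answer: e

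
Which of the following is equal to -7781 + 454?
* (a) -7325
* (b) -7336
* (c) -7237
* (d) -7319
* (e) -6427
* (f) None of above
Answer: f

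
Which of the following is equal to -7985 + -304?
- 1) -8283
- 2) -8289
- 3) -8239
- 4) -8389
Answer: 2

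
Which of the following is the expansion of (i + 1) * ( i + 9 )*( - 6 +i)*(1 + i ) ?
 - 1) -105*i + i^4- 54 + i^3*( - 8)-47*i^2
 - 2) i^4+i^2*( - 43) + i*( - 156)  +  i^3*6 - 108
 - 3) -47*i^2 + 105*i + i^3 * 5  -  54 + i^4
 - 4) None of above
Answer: 4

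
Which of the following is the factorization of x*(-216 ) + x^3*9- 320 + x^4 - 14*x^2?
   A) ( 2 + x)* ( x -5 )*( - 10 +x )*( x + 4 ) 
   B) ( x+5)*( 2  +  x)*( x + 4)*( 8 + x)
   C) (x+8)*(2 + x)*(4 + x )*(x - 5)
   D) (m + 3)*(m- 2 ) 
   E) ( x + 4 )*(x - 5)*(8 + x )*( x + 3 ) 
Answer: C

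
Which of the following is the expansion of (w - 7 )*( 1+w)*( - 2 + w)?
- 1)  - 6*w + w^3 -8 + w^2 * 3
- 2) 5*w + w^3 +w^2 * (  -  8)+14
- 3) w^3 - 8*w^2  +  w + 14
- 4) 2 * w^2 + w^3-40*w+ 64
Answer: 2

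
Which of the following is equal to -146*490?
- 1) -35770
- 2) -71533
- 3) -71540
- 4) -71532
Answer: 3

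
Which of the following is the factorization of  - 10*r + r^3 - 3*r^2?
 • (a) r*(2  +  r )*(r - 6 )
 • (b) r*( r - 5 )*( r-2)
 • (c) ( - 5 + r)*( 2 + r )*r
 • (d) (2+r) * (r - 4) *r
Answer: c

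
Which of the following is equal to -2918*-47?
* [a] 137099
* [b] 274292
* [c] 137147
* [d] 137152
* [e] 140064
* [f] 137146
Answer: f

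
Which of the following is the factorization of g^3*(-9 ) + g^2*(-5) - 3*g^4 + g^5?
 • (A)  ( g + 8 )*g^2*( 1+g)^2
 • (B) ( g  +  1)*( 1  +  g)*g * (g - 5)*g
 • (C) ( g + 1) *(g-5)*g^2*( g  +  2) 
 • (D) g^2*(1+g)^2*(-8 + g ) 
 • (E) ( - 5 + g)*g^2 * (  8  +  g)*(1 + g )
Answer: B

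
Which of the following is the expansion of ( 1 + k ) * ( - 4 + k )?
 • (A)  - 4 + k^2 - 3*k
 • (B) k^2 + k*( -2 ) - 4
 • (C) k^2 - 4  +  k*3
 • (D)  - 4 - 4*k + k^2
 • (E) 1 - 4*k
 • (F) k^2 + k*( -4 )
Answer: A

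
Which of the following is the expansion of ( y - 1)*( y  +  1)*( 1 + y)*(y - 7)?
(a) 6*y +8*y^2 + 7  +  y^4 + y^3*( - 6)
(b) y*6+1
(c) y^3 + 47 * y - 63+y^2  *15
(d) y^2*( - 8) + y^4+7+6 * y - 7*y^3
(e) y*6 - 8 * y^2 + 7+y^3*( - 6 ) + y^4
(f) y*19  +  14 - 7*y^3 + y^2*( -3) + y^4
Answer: e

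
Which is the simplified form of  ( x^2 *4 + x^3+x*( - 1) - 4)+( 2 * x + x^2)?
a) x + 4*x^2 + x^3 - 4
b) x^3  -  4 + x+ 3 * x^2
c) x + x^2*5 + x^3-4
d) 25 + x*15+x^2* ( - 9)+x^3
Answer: c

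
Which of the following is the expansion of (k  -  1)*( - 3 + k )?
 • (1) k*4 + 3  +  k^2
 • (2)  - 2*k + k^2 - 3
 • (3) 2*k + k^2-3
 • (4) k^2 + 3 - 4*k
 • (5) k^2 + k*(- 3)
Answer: 4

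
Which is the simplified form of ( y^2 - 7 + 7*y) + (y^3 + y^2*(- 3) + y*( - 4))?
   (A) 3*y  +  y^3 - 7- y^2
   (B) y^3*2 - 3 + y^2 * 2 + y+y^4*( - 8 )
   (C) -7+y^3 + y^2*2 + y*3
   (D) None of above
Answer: D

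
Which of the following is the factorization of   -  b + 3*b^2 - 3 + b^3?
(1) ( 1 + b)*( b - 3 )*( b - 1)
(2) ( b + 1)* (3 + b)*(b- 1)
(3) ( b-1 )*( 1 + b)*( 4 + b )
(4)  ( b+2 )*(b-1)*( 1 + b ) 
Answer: 2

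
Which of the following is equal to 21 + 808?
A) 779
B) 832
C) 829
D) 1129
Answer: C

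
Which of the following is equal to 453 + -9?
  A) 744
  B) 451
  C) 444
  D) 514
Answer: C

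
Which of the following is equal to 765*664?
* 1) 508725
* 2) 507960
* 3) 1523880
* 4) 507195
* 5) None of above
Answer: 2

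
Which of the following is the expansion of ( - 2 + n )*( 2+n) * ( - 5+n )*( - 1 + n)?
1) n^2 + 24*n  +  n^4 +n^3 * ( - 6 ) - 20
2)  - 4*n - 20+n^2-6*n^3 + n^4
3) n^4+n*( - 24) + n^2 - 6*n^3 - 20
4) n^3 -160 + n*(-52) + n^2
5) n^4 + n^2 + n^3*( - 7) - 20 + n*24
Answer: 1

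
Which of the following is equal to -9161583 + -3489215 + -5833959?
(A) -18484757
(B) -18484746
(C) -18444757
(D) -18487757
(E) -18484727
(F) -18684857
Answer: A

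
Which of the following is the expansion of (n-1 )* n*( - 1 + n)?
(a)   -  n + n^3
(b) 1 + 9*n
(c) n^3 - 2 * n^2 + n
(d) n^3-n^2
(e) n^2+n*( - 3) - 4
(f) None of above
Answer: c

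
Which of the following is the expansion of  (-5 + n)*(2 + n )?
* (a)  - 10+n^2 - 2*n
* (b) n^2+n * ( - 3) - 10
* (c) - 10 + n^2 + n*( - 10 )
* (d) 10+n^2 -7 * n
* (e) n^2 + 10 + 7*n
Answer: b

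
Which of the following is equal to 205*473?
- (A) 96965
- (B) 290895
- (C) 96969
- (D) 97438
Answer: A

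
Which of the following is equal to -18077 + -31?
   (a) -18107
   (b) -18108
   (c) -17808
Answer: b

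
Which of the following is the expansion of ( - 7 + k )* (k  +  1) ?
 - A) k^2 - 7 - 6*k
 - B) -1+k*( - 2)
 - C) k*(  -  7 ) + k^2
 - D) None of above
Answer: A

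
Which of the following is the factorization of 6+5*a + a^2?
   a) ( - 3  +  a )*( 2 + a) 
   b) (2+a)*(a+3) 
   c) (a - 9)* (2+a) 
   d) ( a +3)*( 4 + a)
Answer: b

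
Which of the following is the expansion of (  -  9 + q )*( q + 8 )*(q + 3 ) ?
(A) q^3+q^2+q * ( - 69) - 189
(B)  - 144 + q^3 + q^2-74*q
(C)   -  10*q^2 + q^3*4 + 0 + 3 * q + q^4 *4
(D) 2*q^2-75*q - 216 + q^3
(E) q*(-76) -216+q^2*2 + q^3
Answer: D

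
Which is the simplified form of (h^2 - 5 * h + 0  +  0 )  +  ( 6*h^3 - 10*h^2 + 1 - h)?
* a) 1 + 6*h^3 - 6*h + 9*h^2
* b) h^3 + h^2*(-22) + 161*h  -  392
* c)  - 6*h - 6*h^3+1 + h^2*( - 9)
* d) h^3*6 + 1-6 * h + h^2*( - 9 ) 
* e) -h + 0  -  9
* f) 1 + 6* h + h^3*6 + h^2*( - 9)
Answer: d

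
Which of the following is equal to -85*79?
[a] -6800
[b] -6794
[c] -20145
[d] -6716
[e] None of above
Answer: e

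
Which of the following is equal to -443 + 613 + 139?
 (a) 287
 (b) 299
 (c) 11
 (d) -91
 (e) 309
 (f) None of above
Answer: e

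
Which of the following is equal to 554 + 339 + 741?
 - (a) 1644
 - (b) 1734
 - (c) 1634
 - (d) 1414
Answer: c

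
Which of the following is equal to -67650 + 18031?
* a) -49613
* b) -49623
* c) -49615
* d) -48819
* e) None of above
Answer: e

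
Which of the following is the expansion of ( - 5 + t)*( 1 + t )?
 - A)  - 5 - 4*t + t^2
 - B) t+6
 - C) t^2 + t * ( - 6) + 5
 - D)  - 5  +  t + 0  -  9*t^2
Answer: A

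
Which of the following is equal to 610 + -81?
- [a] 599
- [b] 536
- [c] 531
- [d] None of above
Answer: d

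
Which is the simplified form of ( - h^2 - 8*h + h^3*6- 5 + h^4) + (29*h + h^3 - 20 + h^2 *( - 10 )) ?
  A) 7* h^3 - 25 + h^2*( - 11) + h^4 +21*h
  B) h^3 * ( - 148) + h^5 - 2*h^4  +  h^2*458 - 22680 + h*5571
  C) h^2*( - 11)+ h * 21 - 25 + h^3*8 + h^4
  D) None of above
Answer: A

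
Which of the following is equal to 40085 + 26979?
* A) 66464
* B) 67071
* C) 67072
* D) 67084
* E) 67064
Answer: E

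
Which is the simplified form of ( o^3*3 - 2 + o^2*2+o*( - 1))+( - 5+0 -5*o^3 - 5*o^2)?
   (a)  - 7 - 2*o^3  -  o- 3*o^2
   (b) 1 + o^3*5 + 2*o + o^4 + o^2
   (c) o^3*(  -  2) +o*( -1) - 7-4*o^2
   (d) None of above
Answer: a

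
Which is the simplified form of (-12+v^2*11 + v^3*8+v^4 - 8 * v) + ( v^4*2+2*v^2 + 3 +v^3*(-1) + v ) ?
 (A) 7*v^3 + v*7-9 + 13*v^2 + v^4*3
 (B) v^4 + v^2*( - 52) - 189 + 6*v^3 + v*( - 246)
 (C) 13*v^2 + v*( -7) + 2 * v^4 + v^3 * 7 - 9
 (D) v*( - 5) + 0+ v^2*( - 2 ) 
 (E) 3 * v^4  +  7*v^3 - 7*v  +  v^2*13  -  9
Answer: E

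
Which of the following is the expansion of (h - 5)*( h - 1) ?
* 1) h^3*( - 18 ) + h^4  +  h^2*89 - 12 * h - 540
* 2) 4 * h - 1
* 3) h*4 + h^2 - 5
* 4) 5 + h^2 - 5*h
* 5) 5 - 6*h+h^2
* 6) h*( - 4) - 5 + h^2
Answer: 5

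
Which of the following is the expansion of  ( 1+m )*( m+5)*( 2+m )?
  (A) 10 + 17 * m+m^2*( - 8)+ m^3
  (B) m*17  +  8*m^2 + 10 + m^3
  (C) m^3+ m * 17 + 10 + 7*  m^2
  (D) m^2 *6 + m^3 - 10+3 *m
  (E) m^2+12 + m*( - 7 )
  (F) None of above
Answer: B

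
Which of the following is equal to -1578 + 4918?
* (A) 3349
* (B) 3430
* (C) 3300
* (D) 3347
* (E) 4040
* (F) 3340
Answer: F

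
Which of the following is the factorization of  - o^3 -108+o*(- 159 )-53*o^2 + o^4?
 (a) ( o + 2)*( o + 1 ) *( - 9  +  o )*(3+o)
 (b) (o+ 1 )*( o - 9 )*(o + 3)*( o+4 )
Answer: b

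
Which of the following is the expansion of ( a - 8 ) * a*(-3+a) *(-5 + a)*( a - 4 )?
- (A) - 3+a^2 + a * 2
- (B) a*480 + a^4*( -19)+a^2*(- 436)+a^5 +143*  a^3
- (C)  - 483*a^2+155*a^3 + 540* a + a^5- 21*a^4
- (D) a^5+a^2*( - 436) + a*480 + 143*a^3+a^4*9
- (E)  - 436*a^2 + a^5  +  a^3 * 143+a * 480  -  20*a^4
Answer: E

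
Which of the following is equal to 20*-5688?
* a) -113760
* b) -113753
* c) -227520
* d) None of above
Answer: a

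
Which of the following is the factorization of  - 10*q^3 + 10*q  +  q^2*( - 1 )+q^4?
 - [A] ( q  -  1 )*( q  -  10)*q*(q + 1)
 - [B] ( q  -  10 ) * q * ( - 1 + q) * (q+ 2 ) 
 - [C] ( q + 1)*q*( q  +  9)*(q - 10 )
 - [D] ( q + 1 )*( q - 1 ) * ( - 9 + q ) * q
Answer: A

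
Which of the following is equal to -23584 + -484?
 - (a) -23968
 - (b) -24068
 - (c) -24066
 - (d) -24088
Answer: b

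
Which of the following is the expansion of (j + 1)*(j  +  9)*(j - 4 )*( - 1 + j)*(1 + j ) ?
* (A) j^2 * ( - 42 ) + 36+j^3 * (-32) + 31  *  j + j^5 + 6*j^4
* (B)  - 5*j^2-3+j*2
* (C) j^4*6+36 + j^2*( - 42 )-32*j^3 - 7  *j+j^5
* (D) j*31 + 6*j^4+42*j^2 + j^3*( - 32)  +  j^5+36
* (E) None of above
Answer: A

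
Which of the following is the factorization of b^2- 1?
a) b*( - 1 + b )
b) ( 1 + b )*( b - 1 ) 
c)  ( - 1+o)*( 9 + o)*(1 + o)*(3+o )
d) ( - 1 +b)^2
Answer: b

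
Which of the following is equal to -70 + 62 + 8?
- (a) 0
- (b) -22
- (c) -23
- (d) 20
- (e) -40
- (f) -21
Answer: a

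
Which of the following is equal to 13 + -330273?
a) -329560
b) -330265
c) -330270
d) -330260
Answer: d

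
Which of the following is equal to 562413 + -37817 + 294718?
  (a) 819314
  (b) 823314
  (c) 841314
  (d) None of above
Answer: a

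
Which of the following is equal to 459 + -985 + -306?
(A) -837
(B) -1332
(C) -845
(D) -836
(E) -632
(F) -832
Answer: F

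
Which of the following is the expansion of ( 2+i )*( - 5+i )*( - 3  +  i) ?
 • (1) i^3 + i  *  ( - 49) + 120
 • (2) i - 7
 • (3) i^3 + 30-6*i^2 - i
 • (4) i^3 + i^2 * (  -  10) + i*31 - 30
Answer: 3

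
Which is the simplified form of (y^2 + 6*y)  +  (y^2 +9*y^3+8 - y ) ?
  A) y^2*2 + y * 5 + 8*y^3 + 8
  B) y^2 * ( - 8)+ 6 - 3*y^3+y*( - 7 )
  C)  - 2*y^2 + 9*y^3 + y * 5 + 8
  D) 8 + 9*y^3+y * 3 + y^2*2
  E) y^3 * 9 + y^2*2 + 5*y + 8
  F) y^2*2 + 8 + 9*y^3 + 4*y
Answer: E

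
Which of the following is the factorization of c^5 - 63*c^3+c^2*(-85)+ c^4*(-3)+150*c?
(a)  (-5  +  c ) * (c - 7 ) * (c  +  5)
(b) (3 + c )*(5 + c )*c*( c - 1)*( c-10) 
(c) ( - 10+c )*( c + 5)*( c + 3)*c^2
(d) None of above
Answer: b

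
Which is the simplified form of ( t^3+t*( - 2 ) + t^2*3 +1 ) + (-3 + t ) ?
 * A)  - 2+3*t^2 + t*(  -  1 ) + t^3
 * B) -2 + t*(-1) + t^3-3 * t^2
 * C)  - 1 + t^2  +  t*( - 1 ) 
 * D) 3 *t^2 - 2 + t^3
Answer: A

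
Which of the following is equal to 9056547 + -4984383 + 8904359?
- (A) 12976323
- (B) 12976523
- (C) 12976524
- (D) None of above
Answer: B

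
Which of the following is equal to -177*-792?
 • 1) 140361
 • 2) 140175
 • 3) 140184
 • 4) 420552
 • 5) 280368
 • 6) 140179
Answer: 3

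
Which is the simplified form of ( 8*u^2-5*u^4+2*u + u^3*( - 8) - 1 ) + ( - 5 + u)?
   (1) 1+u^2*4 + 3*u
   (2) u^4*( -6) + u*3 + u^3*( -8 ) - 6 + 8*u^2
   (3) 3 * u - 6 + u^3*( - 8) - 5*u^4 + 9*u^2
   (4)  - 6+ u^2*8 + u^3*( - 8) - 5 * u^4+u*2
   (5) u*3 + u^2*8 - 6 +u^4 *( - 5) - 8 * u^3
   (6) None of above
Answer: 5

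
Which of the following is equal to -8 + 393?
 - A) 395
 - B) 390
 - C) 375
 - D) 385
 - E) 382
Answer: D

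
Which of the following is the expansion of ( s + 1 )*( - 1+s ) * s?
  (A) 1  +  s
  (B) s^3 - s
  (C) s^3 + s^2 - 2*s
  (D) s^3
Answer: B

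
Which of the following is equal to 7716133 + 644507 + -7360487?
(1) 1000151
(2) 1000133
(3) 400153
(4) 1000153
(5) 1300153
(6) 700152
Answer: 4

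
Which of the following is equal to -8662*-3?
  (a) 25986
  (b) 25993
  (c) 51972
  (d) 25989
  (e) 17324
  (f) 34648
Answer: a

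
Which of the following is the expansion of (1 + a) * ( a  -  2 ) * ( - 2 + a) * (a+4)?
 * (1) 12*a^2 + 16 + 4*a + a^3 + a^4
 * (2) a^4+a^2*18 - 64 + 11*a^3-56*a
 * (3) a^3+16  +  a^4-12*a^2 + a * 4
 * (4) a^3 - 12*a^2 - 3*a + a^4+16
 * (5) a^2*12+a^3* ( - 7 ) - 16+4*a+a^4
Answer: 3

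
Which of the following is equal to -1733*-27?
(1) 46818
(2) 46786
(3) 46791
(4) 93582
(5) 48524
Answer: 3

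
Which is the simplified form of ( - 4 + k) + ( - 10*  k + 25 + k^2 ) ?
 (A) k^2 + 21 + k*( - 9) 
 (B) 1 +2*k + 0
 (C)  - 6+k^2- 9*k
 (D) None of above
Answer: A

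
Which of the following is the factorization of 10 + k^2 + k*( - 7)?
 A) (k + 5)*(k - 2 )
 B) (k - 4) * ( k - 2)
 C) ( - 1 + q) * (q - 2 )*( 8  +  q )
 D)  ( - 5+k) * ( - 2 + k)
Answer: D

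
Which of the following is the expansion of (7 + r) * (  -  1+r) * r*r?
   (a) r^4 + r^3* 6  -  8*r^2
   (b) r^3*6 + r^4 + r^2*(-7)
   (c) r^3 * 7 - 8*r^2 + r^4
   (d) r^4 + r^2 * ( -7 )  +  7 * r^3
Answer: b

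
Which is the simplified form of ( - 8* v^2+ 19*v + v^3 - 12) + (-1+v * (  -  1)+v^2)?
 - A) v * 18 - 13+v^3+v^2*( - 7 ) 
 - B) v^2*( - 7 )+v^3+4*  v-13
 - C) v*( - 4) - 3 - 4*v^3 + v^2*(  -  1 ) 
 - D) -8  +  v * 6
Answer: A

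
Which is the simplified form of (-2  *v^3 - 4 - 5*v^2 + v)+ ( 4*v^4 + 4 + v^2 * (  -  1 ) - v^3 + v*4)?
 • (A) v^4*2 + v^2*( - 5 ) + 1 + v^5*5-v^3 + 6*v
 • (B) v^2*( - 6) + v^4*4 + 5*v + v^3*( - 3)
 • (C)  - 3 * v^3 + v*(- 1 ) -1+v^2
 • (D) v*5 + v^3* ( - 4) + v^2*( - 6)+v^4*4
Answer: B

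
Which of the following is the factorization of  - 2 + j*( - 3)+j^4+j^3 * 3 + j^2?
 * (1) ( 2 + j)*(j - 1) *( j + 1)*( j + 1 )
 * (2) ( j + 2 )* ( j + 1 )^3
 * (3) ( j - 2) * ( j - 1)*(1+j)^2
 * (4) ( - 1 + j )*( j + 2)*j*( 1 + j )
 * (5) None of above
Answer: 1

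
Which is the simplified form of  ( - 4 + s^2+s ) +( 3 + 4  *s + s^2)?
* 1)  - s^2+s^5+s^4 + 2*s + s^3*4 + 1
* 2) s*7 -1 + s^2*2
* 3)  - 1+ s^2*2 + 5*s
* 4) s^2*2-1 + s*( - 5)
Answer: 3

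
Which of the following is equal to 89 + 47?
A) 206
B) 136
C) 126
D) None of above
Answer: B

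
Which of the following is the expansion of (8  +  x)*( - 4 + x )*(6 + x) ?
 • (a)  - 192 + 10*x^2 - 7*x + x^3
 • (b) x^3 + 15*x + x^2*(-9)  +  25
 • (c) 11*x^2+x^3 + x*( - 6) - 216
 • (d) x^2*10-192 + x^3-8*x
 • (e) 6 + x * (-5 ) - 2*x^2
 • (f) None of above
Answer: d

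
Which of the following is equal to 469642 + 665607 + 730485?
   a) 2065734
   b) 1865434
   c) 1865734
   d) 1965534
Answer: c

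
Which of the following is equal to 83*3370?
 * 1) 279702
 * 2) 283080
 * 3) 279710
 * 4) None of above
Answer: 3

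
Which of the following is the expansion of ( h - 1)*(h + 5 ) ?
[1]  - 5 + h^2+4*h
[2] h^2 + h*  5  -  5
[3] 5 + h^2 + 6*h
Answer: 1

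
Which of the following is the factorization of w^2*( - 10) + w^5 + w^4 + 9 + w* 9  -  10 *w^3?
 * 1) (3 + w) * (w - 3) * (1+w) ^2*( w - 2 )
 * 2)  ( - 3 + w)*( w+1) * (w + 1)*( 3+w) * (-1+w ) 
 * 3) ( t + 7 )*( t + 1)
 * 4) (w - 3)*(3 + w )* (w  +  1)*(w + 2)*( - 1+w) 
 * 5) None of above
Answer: 2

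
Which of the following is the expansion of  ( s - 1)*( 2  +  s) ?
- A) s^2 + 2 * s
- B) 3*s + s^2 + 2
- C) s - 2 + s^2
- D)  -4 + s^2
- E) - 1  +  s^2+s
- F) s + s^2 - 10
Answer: C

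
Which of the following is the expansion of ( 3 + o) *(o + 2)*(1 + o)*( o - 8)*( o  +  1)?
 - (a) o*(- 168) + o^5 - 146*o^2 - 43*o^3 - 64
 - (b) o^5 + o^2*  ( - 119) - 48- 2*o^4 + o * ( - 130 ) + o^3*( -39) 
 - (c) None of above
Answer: c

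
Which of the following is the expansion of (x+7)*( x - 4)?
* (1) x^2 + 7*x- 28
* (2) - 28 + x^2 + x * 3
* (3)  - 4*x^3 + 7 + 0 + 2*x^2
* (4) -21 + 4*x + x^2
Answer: 2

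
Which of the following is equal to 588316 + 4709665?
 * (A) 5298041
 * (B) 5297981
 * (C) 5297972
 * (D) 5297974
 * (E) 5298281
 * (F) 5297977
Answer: B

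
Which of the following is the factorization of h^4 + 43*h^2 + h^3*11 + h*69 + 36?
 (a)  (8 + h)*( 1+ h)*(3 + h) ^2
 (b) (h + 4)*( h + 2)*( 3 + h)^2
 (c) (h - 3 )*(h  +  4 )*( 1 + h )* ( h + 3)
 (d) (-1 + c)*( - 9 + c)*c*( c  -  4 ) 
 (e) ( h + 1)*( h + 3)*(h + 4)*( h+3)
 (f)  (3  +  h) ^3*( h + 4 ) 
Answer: e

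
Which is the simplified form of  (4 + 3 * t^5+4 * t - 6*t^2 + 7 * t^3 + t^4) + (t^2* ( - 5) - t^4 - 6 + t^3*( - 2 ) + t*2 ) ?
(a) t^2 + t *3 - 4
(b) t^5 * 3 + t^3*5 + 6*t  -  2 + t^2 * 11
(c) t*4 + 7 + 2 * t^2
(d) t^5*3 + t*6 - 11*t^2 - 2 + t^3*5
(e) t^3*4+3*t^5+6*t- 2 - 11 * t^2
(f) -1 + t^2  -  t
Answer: d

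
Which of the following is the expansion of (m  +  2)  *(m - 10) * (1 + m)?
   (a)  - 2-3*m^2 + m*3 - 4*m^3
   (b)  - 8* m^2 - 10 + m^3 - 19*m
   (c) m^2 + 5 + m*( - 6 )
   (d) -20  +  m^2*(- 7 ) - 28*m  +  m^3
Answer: d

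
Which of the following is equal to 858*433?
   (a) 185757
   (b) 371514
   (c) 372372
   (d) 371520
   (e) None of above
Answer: b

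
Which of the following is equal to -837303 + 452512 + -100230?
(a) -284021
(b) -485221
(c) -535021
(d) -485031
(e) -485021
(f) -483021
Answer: e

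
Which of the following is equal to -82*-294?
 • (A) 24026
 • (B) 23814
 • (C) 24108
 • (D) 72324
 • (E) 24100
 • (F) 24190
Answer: C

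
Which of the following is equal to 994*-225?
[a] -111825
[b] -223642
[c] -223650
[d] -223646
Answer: c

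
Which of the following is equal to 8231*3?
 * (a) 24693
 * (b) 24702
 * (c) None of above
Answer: a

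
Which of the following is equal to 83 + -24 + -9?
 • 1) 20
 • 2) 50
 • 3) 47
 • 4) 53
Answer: 2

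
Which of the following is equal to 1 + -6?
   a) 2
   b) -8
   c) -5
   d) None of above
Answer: c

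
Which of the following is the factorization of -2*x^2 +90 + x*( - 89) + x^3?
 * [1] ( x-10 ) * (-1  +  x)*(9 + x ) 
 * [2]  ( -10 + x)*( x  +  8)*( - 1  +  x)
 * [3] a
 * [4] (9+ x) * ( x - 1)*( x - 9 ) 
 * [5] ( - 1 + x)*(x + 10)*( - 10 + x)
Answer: 1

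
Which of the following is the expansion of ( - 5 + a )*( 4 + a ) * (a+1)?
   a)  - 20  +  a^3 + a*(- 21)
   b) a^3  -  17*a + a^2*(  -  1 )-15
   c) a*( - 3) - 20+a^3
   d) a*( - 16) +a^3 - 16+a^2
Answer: a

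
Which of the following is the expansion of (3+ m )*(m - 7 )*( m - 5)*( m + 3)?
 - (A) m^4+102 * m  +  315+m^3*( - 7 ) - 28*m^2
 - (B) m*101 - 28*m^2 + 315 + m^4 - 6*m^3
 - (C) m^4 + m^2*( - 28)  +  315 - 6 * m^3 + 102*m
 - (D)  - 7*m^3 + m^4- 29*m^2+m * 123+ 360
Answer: C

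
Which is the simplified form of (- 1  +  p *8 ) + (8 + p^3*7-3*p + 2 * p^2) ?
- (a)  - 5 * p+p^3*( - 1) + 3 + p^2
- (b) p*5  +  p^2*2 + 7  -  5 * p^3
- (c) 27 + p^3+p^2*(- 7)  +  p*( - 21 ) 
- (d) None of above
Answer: d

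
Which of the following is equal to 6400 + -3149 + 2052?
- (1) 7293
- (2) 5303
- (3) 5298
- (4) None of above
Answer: 2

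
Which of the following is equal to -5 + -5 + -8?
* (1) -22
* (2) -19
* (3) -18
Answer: 3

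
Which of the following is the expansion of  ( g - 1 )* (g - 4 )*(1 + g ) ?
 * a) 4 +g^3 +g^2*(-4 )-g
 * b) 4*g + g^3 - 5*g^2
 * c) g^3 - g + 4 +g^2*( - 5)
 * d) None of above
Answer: a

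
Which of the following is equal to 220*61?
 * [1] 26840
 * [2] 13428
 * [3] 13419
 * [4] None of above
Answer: 4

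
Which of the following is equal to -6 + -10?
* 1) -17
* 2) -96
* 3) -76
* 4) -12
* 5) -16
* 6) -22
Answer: 5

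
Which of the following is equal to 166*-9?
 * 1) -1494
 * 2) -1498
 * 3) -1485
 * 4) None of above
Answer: 1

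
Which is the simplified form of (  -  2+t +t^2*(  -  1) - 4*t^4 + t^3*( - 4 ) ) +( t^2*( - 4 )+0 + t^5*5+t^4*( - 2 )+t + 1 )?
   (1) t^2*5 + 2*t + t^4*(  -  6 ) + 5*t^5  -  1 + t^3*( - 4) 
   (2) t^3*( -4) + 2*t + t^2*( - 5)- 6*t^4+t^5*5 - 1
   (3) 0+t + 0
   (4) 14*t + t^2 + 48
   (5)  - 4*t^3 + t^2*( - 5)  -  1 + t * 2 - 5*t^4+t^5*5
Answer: 2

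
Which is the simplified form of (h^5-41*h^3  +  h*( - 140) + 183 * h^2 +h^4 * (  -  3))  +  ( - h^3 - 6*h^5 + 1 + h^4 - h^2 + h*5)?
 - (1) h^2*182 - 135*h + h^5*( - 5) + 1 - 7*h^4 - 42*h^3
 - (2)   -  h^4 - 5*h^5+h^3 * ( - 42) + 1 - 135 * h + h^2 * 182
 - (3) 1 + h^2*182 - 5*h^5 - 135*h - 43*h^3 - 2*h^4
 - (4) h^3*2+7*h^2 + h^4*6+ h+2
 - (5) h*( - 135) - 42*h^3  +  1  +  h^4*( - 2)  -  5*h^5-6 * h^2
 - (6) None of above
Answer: 6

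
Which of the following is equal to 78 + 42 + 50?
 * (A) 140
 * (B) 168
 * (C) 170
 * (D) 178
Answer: C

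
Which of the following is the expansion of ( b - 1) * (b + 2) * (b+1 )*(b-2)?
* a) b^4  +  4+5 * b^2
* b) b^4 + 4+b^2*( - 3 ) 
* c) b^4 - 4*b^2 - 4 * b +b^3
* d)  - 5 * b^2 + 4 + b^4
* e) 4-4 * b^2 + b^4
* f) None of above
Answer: d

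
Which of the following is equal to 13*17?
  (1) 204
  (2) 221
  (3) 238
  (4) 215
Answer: 2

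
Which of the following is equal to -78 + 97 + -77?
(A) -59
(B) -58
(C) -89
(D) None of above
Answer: B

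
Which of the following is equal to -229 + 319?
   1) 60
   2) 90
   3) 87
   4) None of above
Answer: 2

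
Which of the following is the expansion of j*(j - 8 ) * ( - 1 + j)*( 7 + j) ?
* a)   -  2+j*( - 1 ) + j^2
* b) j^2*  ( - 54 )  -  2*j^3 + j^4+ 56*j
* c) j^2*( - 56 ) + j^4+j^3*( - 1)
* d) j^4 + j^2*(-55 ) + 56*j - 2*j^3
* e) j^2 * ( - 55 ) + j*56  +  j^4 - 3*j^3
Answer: d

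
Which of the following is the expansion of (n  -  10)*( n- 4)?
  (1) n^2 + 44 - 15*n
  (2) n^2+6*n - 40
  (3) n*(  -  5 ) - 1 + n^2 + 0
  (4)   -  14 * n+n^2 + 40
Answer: 4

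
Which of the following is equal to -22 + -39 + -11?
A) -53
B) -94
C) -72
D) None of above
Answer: C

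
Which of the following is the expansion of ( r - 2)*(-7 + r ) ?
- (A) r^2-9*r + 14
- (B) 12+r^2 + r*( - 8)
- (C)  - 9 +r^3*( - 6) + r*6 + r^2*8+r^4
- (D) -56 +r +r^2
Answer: A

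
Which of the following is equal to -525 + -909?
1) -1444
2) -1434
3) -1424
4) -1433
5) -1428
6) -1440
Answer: 2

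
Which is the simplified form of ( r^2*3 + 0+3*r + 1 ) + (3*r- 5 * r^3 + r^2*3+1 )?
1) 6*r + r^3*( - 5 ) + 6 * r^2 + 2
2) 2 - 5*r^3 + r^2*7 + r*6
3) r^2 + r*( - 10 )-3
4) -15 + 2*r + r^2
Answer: 1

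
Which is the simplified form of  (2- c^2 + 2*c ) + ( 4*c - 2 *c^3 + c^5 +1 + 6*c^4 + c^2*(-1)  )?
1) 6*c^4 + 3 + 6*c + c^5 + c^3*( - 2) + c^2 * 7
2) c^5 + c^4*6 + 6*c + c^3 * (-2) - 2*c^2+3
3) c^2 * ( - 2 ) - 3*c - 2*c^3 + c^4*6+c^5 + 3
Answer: 2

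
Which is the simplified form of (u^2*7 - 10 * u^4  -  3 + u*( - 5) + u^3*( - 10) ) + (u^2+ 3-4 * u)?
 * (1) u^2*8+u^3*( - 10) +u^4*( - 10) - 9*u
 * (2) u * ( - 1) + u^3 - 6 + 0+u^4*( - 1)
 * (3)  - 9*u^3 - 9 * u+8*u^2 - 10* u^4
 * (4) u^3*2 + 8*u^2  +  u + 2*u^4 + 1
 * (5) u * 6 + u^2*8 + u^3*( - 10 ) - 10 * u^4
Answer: 1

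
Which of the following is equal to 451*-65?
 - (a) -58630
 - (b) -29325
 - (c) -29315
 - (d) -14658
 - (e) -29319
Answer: c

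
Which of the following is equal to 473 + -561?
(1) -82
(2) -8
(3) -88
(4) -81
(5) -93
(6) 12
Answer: 3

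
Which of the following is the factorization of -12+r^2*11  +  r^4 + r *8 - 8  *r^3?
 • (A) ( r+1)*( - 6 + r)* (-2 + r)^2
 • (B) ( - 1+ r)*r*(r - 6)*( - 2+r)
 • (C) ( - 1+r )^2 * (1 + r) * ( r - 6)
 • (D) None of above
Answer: D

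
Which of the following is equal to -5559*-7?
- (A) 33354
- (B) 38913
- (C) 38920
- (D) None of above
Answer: B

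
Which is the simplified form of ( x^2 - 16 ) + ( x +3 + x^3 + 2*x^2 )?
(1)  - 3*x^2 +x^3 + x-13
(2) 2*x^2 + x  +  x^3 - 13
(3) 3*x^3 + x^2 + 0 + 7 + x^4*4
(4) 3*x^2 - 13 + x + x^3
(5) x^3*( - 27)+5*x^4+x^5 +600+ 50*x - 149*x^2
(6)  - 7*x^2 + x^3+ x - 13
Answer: 4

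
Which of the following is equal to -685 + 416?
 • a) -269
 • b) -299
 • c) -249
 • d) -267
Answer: a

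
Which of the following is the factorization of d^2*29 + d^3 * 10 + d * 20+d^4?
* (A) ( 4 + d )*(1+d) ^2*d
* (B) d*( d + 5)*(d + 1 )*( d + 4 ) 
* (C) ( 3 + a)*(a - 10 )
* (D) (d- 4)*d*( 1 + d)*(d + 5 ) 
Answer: B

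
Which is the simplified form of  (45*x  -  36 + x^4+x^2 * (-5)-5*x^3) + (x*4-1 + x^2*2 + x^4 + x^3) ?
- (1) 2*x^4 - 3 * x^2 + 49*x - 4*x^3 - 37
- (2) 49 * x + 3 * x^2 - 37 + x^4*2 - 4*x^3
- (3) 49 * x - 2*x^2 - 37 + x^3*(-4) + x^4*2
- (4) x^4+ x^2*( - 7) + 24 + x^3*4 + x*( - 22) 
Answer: 1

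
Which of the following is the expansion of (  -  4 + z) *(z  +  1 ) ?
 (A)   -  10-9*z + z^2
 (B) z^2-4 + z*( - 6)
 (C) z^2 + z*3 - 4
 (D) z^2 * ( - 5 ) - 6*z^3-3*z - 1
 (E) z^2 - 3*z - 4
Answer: E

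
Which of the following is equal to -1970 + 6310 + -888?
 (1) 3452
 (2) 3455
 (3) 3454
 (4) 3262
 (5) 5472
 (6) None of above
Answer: 1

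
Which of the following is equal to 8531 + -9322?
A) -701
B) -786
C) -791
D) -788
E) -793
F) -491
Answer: C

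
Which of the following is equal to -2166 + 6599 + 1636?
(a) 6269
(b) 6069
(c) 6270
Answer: b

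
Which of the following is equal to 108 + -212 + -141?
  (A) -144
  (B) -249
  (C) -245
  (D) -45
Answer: C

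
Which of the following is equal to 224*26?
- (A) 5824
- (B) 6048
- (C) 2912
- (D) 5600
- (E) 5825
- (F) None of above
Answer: A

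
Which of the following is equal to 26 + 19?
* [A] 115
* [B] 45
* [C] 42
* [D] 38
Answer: B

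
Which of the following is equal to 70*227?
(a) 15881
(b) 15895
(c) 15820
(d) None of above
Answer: d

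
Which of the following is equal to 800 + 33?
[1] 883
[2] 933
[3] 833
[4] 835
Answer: 3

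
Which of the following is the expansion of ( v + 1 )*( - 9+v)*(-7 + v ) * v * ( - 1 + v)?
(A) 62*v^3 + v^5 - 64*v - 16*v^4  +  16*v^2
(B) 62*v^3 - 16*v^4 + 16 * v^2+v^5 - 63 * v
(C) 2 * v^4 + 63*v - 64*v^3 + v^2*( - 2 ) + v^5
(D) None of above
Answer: B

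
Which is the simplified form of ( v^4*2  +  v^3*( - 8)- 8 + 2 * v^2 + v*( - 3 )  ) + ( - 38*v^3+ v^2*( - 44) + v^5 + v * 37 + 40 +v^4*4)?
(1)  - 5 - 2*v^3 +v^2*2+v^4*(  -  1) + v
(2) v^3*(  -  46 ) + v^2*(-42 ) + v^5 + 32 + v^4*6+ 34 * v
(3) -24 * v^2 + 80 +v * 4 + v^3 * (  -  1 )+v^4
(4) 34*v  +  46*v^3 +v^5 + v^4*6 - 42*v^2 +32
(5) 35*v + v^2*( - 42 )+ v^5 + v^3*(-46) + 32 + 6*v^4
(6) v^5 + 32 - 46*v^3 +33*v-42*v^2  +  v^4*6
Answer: 2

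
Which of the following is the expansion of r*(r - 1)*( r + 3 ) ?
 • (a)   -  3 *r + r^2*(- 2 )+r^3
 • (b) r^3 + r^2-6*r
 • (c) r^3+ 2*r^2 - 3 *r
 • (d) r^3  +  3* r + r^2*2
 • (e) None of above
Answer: c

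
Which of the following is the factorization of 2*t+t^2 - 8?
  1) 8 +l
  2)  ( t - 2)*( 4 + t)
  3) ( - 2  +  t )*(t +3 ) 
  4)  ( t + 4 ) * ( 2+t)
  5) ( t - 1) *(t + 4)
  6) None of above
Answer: 2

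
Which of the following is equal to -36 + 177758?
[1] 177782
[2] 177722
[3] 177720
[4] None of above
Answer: 2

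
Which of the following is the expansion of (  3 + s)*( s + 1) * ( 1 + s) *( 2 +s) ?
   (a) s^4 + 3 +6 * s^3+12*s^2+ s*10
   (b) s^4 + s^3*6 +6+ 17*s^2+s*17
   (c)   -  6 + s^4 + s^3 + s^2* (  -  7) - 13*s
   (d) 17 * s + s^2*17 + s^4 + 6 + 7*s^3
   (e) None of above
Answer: d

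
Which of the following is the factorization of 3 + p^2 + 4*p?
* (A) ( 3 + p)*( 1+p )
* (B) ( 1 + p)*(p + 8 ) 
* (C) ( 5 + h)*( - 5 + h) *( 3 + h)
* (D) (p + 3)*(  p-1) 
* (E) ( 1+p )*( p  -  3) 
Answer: A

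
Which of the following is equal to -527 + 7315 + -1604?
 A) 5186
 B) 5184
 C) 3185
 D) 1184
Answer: B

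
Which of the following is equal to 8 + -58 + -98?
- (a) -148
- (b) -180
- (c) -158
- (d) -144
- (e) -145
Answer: a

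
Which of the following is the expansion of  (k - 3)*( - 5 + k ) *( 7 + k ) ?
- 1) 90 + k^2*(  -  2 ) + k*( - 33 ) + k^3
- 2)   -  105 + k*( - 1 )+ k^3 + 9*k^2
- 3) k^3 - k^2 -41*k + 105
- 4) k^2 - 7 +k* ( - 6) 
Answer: 3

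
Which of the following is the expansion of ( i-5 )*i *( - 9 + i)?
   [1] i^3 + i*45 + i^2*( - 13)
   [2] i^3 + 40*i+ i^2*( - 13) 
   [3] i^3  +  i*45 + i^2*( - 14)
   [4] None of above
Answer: 3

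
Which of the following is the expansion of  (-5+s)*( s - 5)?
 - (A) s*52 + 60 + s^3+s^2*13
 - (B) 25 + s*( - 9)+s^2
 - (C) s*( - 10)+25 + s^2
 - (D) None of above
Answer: C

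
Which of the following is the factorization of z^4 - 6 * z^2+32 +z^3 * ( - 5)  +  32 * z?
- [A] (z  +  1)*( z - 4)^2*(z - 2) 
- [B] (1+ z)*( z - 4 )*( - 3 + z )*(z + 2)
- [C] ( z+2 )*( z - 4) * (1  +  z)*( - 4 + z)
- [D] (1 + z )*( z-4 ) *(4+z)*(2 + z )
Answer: C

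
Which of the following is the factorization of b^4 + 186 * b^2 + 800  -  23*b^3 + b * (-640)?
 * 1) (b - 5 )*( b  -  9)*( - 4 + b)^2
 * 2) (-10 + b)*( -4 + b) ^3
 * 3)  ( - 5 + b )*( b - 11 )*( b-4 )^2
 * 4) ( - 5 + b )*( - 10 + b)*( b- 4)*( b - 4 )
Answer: 4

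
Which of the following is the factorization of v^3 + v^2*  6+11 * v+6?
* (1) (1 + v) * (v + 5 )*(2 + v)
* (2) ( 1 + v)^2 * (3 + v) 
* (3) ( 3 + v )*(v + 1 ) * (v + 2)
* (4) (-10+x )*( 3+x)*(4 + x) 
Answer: 3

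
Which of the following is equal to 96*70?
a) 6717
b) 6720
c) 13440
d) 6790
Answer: b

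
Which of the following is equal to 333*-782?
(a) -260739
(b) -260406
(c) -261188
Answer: b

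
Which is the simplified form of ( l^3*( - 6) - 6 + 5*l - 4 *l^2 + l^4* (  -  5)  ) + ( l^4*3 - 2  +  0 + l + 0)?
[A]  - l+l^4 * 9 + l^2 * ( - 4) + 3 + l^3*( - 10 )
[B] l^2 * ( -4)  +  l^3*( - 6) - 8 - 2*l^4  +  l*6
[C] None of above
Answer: B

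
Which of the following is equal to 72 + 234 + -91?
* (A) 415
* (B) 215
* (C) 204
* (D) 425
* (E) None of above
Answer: B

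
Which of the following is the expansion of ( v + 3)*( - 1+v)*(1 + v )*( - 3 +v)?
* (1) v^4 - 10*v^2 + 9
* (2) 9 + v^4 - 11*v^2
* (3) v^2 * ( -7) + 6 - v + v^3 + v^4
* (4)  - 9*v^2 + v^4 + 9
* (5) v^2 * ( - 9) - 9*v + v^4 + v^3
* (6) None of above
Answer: 1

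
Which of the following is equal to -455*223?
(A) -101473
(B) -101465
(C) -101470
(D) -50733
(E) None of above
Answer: B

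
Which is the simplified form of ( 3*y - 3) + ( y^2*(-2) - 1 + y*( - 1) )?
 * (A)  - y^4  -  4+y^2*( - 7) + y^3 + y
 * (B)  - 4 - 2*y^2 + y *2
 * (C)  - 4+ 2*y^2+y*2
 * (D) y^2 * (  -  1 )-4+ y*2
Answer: B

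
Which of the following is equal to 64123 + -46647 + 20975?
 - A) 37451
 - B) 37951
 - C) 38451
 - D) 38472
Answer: C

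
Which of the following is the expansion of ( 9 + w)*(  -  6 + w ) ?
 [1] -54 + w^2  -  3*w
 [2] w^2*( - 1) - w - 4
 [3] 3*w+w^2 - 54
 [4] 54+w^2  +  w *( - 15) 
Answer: 3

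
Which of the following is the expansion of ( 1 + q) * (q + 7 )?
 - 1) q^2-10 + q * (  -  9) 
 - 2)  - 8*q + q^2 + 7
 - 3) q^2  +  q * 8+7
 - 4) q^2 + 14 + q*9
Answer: 3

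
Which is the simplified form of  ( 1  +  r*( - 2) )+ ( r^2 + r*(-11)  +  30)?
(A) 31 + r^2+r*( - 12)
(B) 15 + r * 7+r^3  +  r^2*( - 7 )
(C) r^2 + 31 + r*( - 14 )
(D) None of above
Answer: D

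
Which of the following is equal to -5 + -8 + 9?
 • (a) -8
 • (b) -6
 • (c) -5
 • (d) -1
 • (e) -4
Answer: e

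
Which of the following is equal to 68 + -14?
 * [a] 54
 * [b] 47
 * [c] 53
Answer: a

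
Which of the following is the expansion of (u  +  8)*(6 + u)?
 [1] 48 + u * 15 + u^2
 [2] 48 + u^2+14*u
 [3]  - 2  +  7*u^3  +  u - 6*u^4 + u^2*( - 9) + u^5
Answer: 2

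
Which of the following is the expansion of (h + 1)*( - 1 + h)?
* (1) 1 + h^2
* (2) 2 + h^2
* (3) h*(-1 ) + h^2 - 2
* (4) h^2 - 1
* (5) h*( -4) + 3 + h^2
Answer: 4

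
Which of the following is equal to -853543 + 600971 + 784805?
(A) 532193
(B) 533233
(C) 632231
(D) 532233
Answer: D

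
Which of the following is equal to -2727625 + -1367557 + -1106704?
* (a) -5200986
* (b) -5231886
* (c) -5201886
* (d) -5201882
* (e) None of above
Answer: c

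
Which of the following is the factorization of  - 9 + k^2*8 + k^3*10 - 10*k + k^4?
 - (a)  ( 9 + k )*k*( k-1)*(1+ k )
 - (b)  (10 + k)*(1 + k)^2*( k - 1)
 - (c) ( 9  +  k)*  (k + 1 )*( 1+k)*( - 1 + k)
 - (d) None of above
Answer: c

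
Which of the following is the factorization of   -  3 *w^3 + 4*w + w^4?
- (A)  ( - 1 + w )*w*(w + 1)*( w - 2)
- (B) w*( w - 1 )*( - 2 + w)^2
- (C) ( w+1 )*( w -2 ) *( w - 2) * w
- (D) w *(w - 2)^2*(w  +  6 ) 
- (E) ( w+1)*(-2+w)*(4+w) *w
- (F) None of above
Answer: C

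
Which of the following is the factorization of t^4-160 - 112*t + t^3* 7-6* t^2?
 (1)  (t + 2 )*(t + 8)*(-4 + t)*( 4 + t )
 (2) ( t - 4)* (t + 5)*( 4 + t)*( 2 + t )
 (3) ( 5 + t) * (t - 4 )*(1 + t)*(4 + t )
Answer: 2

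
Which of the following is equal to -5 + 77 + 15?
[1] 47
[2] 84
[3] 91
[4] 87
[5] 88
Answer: 4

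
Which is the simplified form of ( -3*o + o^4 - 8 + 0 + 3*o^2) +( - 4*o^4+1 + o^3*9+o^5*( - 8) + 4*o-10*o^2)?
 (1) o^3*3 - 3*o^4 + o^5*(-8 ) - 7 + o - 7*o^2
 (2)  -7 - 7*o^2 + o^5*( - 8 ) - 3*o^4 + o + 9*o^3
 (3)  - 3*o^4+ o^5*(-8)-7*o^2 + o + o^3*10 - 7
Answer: 2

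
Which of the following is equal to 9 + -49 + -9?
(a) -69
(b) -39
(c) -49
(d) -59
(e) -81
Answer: c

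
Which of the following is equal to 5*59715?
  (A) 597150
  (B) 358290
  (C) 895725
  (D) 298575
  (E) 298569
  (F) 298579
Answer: D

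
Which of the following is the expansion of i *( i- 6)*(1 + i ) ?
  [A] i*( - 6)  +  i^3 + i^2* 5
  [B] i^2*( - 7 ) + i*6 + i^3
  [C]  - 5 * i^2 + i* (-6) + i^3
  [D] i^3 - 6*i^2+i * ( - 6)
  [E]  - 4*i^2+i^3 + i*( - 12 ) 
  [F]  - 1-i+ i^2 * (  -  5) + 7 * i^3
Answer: C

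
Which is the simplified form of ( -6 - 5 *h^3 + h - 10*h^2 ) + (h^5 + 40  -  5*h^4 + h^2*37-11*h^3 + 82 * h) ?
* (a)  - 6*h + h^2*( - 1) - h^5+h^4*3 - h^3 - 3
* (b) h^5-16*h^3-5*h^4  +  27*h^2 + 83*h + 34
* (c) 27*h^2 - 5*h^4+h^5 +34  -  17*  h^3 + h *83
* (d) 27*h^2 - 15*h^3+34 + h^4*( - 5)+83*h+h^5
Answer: b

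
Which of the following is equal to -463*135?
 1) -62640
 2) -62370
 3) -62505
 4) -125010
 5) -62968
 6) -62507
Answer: 3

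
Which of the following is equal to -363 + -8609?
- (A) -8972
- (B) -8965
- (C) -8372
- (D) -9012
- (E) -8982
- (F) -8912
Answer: A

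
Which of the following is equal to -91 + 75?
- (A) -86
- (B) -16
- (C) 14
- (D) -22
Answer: B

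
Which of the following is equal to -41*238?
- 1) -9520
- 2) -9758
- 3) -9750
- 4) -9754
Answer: 2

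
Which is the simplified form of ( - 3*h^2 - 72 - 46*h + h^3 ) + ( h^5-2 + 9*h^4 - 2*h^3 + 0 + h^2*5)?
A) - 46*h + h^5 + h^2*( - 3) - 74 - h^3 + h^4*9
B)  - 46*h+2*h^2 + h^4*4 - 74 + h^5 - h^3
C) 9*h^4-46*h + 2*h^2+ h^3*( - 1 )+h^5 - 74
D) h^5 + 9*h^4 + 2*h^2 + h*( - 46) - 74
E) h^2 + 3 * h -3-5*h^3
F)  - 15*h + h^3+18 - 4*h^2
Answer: C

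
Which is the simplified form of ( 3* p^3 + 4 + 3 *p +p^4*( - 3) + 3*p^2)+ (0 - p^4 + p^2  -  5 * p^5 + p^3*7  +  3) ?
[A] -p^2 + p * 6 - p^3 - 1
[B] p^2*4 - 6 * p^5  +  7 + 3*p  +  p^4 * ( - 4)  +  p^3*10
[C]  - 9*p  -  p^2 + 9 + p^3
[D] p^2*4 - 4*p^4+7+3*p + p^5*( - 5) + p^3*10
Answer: D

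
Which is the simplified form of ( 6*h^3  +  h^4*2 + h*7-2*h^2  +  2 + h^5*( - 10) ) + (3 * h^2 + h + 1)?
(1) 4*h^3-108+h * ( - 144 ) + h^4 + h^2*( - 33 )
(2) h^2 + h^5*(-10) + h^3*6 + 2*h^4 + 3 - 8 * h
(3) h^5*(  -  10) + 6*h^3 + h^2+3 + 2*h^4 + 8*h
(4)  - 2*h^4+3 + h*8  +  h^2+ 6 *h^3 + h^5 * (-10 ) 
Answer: 3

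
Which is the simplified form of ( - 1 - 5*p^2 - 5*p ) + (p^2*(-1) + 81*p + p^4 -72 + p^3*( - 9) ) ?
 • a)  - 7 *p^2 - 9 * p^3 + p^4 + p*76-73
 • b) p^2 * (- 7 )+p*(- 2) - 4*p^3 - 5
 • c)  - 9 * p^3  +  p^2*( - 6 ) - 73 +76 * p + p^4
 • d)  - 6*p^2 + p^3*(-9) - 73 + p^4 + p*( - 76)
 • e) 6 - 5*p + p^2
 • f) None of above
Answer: c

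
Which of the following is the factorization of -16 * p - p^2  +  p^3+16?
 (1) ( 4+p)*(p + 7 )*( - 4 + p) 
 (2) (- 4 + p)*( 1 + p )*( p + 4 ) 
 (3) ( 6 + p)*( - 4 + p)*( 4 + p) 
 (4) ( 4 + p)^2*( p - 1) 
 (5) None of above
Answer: 5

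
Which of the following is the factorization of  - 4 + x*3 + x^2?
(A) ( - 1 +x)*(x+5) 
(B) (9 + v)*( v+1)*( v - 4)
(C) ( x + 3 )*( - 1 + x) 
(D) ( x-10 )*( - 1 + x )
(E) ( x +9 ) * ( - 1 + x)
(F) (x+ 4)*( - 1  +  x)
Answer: F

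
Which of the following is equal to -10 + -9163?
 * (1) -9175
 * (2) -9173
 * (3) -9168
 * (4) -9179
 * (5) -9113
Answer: 2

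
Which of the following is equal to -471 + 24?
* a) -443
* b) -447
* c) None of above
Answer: b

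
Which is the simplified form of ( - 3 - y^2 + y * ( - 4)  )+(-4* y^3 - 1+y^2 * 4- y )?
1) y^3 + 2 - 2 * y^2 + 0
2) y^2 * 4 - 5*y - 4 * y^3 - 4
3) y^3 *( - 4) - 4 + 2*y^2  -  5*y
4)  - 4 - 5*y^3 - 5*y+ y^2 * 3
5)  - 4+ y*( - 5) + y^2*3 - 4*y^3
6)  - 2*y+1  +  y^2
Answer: 5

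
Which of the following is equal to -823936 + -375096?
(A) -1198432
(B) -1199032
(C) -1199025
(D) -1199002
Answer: B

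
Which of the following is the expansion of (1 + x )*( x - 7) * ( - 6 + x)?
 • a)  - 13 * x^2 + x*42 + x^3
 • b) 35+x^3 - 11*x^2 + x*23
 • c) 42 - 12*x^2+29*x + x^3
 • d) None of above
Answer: c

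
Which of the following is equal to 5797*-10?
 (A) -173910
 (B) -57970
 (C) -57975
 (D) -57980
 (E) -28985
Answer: B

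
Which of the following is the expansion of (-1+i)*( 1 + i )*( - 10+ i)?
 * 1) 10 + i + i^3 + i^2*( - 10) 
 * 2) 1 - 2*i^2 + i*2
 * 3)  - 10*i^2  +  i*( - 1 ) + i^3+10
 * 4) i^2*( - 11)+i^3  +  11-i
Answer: 3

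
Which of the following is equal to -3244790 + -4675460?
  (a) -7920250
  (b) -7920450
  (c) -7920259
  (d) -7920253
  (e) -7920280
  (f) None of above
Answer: a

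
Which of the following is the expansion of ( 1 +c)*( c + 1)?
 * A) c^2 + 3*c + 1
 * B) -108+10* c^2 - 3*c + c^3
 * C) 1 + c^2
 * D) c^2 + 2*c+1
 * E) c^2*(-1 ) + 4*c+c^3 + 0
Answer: D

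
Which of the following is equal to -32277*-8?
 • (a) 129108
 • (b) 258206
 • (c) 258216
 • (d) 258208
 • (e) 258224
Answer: c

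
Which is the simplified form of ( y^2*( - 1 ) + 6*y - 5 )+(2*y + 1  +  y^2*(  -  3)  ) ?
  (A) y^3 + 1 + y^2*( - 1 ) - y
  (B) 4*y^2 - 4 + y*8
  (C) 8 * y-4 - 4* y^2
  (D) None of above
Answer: C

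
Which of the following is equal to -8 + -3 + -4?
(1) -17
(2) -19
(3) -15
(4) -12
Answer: 3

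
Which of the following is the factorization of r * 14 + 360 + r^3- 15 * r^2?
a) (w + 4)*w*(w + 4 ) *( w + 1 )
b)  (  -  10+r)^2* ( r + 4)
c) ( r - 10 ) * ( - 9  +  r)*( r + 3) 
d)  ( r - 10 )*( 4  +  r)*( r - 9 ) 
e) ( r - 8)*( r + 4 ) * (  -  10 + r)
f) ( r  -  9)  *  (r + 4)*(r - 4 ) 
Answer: d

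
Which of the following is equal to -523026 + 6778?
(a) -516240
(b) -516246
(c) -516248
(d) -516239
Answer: c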